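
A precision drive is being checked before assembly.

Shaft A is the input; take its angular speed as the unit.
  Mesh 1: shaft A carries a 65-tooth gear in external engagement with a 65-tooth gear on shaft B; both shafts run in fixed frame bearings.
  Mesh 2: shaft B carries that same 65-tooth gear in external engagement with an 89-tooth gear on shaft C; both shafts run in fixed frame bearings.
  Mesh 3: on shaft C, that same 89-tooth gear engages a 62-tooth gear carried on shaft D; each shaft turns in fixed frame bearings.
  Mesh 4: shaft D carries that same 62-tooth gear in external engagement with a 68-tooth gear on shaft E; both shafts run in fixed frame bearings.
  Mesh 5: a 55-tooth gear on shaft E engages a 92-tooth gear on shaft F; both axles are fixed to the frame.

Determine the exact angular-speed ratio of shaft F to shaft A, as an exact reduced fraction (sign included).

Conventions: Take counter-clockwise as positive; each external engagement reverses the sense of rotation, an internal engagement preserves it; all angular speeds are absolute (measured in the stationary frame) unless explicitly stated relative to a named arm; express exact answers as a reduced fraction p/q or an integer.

class = fixed-axis compound train [5 meshes; 5 ratios multiply, 5 sense flips]
mesh 1 [65T→65T]: running ratio 1, sense −
mesh 2 [65T→89T]: running ratio 65/89, sense +
mesh 3 [89T→62T]: running ratio 65/62, sense −
mesh 4 [62T→68T]: running ratio 65/68, sense +
mesh 5 [55T→92T]: running ratio 3575/6256, sense −
ω_out/ω_in = -3575/6256

-3575/6256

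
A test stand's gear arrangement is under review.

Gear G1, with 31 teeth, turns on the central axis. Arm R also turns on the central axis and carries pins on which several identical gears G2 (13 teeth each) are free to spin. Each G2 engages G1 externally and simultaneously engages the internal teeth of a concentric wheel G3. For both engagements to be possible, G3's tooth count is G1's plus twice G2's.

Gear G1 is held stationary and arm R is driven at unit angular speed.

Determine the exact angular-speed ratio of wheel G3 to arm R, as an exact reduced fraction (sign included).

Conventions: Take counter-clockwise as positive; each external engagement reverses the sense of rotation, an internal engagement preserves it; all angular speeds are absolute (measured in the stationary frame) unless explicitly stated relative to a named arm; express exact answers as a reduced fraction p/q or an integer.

recognized (axles ride arm R): planetary set, 31/13/57 teeth
ring teeth: 31 + 2·13 = 57
31(ω_sun−ω_arm) = −57(ω_ring−ω_arm),  ω_sun = 0, ω_arm = 1
ω_ring = 1 − (31/57)(0−1) = 88/57
ω_out/ω_in = 88/57

88/57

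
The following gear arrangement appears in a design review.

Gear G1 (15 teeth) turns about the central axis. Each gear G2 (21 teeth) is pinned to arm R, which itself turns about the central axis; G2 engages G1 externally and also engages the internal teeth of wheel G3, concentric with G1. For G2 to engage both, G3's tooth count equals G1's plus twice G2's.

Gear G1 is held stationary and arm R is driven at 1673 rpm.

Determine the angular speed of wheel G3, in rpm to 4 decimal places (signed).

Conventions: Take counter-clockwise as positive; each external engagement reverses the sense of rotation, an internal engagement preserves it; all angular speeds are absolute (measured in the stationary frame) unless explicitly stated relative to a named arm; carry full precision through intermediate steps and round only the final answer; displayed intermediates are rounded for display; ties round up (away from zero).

topology: planetary set — G1 15T / G2 21T / G3 57T, arm = carrier (Willis)
normalise by the input: solve with ω_arm = 1, then scale by 1673 rpm
ring teeth: 15 + 2·21 = 57
15(ω_sun−ω_arm) = −57(ω_ring−ω_arm),  ω_sun = 0, ω_arm = 1
ω_ring = 1 − (15/57)(0−1) = 24/19
scale: ω_ring = 24/19 × 1673 rpm = +2113.2632 rpm

+2113.2632 rpm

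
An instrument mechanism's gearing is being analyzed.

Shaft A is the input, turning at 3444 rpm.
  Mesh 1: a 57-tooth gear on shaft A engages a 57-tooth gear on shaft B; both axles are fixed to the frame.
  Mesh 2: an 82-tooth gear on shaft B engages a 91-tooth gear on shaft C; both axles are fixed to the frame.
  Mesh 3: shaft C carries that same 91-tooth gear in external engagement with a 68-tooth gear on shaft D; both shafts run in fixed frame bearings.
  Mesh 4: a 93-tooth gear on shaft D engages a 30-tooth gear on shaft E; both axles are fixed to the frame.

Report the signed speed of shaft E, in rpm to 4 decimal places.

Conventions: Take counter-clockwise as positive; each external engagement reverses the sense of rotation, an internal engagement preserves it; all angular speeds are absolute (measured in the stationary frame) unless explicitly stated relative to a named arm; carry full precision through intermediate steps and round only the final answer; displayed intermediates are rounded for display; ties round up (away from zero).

4-mesh fixed-axis compound train (all bearings frame-fixed)
mesh 1 [57T→57T]: ω = 3444.0000×57/57 = 3444.0000 rpm, sense flips to −
mesh 2 [82T→91T]: ω = 3444.0000×82/91 = 3103.3846 rpm, sense flips to +
mesh 3 [91T→68T]: ω = 3103.3846×91/68 = 4153.0588 rpm, sense flips to −
mesh 4 [93T→30T]: ω = 4153.0588×93/30 = 12874.4824 rpm, sense flips to +
signed output speed = +12874.4824 rpm

+12874.4824 rpm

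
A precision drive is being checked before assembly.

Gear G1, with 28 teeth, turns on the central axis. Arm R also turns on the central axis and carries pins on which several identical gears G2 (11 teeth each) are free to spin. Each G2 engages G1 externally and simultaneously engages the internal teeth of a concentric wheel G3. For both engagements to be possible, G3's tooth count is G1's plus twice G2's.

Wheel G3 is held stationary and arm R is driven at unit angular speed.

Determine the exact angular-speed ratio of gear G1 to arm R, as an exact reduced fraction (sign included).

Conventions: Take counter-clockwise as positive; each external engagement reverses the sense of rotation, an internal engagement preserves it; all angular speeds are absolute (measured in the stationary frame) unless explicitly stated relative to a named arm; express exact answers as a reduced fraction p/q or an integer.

39/14

planetary set (28T centre, 11T on arm, 50T internal) — Willis relation
ring teeth: 28 + 2·11 = 50
28(ω_sun−ω_arm) = −50(ω_ring−ω_arm),  ω_ring = 0, ω_arm = 1
ω_sun = 1 − (50/28)(0−1) = 39/14
ω_out/ω_in = 39/14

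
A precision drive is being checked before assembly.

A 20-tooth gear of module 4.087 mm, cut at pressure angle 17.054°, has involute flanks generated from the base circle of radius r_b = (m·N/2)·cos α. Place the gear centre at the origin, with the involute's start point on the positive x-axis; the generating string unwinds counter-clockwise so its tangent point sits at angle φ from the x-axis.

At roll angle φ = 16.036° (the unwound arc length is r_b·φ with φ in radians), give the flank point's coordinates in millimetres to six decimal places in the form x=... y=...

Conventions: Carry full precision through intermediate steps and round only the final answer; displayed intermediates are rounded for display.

single-mesh involute tooth geometry (20T wheel at module 4.087)
pitch radius r_p = m·N/2 = 4.087·20/2 = 40.870000
base radius r_b = r_p·cos α = 40.870000·cos 17.054° = 39.072896
roll angle φ = 16.036° = 0.27988100 rad
x = r_b·(cos φ + φ·sin φ) = 40.573413
y = r_b·(sin φ − φ·cos φ) = 0.283315

x=40.573413 y=0.283315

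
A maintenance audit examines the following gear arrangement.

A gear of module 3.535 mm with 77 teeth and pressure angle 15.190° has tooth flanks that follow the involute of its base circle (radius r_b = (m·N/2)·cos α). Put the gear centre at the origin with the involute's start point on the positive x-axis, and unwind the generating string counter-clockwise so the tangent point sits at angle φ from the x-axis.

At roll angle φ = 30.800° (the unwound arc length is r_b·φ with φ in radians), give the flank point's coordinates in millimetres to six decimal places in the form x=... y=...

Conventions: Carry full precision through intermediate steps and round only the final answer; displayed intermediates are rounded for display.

recognized (one wheel, involute flank): single-mesh tooth geometry, m = 3.535, N = 77
pitch radius r_p = m·N/2 = 3.535·77/2 = 136.097500
base radius r_b = r_p·cos α = 136.097500·cos 15.190° = 131.342558
roll angle φ = 30.800° = 0.53756141 rad
x = r_b·(cos φ + φ·sin φ) = 148.970618
y = r_b·(sin φ − φ·cos φ) = 6.606422

x=148.970618 y=6.606422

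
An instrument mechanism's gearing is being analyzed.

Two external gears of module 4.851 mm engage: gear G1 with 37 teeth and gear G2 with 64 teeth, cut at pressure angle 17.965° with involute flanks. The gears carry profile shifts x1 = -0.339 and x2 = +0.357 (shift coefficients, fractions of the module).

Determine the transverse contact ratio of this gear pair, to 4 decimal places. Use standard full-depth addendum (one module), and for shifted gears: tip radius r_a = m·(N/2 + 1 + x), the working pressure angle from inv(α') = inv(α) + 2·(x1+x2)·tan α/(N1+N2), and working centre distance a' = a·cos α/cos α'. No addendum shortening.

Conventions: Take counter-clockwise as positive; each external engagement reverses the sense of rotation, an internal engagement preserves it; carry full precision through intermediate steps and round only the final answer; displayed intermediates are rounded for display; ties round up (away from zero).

topology: single-mesh involute geometry — m = 4.851, 37T/64T pair
base radii: r_b1 = 85.368065, r_b2 = 147.663680
tip radii: r_a1 = 92.950011, r_a2 = 161.814807
inv(α') = inv(17.965°) + 2·(-0.339+0.357)·tan α/(37+64) = 0.01081165  ⇒  α' = 18.02775°
a' = a·cos α / cos α' = 244.9755·cos 17.965°/cos 18.02775° = 245.062671
action lengths: √(r_a1²−r_b1²) = 36.769525, √(r_a2²−r_b2²) = 66.177559
base pitch p_b = π·m·cos α = 14.496848
CR = (36.769525 + 66.177559 − 245.062671·sin 18.02775°)/14.496848 = 1.869764
contact ratio ≈ 1.8698

1.8698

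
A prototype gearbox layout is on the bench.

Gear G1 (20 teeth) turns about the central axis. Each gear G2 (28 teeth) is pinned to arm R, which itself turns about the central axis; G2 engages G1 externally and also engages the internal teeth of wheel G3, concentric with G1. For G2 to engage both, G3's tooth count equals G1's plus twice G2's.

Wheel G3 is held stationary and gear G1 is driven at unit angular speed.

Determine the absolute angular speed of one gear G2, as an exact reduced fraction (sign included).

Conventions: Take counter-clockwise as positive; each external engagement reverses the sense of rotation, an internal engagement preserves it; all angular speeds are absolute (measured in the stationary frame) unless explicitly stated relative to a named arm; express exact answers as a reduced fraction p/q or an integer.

recognized (axles ride arm R): planetary set, 20/28/76 teeth
ring teeth: 20 + 2·28 = 76
20(ω_sun−ω_arm) = −76(ω_ring−ω_arm),  ω_ring = 0, ω_sun = 1
20(1−ω_arm) = −76(0−ω_arm)  ⇒  96·ω_arm = 20  ⇒  ω_arm = 5/24
sun–planet mesh: 20·(1−5/24) = −28·(ω_p−ω_arm)  ⇒  ω_p−ω_arm = -95/168
ω_p = 5/24 − 95/168 = -5/14
exact speed ratio = -5/14

-5/14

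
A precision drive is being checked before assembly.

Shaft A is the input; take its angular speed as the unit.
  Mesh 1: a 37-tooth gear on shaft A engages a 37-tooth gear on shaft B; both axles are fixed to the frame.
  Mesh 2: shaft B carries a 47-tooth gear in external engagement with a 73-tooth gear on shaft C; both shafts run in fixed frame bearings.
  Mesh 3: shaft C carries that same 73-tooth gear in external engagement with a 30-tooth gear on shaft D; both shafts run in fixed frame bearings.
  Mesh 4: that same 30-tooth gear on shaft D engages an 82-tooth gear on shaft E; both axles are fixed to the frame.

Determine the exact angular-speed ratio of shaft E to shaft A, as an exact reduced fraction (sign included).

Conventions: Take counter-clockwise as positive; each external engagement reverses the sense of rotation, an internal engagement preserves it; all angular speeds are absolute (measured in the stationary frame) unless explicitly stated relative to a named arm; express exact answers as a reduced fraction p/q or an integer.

47/82

class = fixed-axis compound train [4 meshes; 4 ratios multiply, 4 sense flips]
mesh 1 [37T→37T]: running ratio 1, sense −
mesh 2 [47T→73T]: running ratio 47/73, sense +
mesh 3 [73T→30T]: running ratio 47/30, sense −
mesh 4 [30T→82T]: running ratio 47/82, sense +
ω_out/ω_in = 47/82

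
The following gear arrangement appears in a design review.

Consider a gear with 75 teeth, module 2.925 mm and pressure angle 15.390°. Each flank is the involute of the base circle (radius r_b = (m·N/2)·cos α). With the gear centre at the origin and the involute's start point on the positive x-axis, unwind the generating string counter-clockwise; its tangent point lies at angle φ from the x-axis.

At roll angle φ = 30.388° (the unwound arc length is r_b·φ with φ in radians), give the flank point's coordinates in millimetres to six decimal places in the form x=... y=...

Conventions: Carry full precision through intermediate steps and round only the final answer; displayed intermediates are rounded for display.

x=119.598515 y=5.112688

class = single-mesh tooth geometry [base-circle involute, m = 2.925, 75T]
pitch radius r_p = m·N/2 = 2.925·75/2 = 109.687500
base radius r_b = r_p·cos α = 109.687500·cos 15.390° = 105.754297
roll angle φ = 30.388° = 0.53037065 rad
x = r_b·(cos φ + φ·sin φ) = 119.598515
y = r_b·(sin φ − φ·cos φ) = 5.112688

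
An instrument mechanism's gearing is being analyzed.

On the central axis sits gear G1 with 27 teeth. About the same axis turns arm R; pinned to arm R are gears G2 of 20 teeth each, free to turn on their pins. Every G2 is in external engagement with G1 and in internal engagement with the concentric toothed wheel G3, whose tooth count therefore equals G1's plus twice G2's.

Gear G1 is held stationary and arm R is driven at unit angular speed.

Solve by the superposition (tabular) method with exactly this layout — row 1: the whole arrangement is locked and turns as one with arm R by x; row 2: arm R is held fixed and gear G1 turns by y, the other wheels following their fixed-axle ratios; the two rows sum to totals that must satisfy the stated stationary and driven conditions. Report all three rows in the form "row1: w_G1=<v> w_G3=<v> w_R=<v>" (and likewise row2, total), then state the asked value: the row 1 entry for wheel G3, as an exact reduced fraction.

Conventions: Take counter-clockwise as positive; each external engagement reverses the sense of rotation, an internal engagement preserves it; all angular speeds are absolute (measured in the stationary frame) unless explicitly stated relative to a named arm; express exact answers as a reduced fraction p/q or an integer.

row1: w_G1=1 w_G3=1 w_R=1
row2: w_G1=-1 w_G3=27/67 w_R=0
total: w_G1=0 w_G3=94/67 w_R=1
asked value: 1

planetary set (27T centre, 20T on arm, 67T internal) — Willis relation
row 1 (train locked, turned with arm): all members turn x
row 2 (arm held, sun turns y): ω_ring = −(27/67)·y, ω_arm = 0
boundary: total ω_sun = x + y = 0 and total ω_arm = x = 1  ⇒  y = -1, x = 1
row 2 ring = −(27/67)·(-1) = 27/67
totals (row 1 + row 2): sun 1 + (-1) = 0, ring 1 + 27/67 = 94/67, arm 1 + 0 = 1
asked cell (row1, ring) = 1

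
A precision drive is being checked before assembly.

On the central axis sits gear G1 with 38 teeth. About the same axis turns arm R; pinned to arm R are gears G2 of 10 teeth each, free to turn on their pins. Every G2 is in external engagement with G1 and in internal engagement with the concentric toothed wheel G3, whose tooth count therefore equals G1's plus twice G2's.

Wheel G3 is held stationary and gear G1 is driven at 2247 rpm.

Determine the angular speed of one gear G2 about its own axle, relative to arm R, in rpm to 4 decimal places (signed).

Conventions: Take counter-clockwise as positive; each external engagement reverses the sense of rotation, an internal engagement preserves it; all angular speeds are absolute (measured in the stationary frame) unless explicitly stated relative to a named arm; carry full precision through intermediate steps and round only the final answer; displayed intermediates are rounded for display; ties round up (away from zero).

-5158.7375 rpm

planetary set (38T centre, 10T on arm, 58T internal) — Willis relation
normalise by the input: solve with ω_sun = 1, then scale by 2247 rpm
ring teeth: 38 + 2·10 = 58
38(ω_sun−ω_arm) = −58(ω_ring−ω_arm),  ω_ring = 0, ω_sun = 1
38(1−ω_arm) = −58(0−ω_arm)  ⇒  96·ω_arm = 38  ⇒  ω_arm = 19/48
sun–planet mesh: 38·(1−19/48) = −10·(ω_p−ω_arm)  ⇒  ω_p−ω_arm = -551/240
scale: ω_p−ω_arm = -551/240 × 2247 rpm = -5158.7375 rpm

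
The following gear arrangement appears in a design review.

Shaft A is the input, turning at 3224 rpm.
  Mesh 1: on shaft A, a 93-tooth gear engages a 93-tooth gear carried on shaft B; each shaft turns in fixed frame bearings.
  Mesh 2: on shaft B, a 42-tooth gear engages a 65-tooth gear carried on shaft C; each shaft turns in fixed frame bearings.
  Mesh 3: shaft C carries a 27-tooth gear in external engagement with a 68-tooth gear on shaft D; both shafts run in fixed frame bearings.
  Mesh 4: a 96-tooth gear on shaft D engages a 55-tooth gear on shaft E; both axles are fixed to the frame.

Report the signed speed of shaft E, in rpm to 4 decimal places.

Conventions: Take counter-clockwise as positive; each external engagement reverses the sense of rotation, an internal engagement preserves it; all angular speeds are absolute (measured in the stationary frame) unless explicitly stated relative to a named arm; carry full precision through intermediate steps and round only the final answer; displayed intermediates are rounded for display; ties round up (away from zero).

+1443.7579 rpm

recognized (5 fixed axles, 4 meshes): fixed-axis compound train
mesh 1 [93T→93T]: ω = 3224.0000×93/93 = 3224.0000 rpm, sense flips to −
mesh 2 [42T→65T]: ω = 3224.0000×42/65 = 2083.2000 rpm, sense flips to +
mesh 3 [27T→68T]: ω = 2083.2000×27/68 = 827.1529 rpm, sense flips to −
mesh 4 [96T→55T]: ω = 827.1529×96/55 = 1443.7579 rpm, sense flips to +
signed output speed = +1443.7579 rpm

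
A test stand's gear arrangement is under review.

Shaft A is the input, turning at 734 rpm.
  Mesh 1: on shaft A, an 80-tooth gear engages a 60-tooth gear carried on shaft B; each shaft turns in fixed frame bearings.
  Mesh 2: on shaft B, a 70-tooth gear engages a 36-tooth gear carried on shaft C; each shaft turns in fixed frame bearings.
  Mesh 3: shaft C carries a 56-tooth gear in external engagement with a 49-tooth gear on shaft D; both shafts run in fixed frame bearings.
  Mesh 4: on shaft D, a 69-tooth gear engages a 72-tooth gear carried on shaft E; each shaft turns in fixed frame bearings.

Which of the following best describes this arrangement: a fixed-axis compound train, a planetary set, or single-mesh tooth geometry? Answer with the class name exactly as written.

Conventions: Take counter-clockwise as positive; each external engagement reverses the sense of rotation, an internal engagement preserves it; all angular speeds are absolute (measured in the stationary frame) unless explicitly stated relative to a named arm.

fixed-axis compound train

4-mesh fixed-axis compound train (all bearings frame-fixed)
classification: fixed-axis compound train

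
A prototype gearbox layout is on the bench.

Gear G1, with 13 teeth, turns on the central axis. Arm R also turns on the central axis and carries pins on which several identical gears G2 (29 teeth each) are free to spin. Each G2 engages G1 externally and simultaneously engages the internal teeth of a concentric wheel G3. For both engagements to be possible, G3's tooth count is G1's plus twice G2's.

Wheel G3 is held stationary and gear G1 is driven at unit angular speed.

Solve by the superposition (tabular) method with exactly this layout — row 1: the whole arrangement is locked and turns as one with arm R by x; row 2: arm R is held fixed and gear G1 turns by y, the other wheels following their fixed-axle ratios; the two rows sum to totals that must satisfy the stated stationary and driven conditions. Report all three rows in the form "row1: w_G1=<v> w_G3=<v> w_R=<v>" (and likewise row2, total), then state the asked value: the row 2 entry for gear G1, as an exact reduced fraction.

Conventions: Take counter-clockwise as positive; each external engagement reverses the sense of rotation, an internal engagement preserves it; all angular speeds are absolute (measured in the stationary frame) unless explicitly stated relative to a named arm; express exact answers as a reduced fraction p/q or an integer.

row1: w_G1=13/84 w_G3=13/84 w_R=13/84
row2: w_G1=71/84 w_G3=-13/84 w_R=0
total: w_G1=1 w_G3=0 w_R=13/84
asked value: 71/84

recognized (axles ride arm R): planetary set, 13/29/71 teeth
superposition row 1 [locked train]: every member turns x
row 2 — arm fixed, fixed-axis ratios: sun y, ring −(13/71)·y, arm 0
boundary: total ω_ring = x − (13/71)·y = 0 and total ω_sun = x + y = 1  ⇒  y = 71/84, x = 13/84
row 2 ring = −(13/71)·71/84 = -13/84
totals (row 1 + row 2): sun 13/84 + 71/84 = 1, ring 13/84 + (-13/84) = 0, arm 13/84 + 0 = 13/84
asked cell (row2, sun) = 71/84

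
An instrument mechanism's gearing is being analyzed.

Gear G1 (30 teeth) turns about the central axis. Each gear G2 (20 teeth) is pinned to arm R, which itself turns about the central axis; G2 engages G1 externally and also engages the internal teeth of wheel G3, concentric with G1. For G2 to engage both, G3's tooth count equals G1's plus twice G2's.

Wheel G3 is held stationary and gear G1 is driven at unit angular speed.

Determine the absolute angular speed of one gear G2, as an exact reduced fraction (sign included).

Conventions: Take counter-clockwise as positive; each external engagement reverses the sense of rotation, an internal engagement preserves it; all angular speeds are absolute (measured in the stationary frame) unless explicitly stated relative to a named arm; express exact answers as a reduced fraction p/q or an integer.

-3/4

planetary set (30T centre, 20T on arm, 70T internal) — Willis relation
ring teeth: 30 + 2·20 = 70
30(ω_sun−ω_arm) = −70(ω_ring−ω_arm),  ω_ring = 0, ω_sun = 1
30(1−ω_arm) = −70(0−ω_arm)  ⇒  100·ω_arm = 30  ⇒  ω_arm = 3/10
sun–planet mesh: 30·(1−3/10) = −20·(ω_p−ω_arm)  ⇒  ω_p−ω_arm = -21/20
ω_p = 3/10 − 21/20 = -3/4
exact speed ratio = -3/4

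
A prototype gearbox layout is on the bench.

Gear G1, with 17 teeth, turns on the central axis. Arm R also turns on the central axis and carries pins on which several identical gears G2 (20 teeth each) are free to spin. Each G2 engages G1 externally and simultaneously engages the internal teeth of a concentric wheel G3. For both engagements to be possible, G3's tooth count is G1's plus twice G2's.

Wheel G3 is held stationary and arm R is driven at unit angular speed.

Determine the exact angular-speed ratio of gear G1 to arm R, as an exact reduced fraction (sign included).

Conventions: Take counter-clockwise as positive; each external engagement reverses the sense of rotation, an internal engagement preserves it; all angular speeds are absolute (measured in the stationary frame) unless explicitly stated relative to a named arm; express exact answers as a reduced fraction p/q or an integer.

74/17

recognized (axles ride arm R): planetary set, 17/20/57 teeth
ring teeth: 17 + 2·20 = 57
17(ω_sun−ω_arm) = −57(ω_ring−ω_arm),  ω_ring = 0, ω_arm = 1
ω_sun = 1 − (57/17)(0−1) = 74/17
ω_out/ω_in = 74/17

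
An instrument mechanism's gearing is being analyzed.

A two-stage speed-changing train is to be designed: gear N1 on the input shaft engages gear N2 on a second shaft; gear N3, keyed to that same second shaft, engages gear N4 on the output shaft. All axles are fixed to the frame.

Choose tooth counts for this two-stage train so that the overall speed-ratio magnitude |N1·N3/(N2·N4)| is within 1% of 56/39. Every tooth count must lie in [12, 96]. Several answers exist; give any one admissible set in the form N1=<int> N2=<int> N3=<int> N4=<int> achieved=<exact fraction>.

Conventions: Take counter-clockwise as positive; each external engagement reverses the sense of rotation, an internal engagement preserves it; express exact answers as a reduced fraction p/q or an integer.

2-stage fixed-axis compound train for ratio 56/39
target = 56/39 in lowest terms: an exact hit needs N1·N3 = k·56 and N2·N4 = k·39 for one integer k, every count in [12, 96]; additionally prefer no 1:1 stage (N1 ≠ N2, N3 ≠ N4)
k = 1…3: no 1:1-free in-range split of k·56 and k·39 into factor pairs; take k = 4
k = 4: N1·N3 = 224 = 14·16, N2·N4 = 156 = 12·13
achieved = 14·16/(12·13) = 56/39; |achieved − target| = 0 ≤ 14/975 ✓

N1=14 N2=12 N3=16 N4=13 achieved=56/39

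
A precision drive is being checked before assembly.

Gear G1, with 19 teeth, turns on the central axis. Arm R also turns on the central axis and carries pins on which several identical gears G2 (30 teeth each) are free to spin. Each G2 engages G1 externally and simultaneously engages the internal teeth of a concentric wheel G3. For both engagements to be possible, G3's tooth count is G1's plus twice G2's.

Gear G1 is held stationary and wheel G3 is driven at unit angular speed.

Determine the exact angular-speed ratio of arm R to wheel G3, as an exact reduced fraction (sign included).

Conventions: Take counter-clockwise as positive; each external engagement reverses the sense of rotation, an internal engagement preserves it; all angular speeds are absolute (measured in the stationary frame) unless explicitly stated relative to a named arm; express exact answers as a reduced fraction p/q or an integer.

79/98

class = planetary set [G3 = 19+2·30 = 79; Willis about the carrier]
ring teeth: 19 + 2·30 = 79
19(ω_sun−ω_arm) = −79(ω_ring−ω_arm),  ω_sun = 0, ω_ring = 1
19(0−ω_arm) = −79(1−ω_arm)  ⇒  98·ω_arm = 79  ⇒  ω_arm = 79/98
ω_out/ω_in = 79/98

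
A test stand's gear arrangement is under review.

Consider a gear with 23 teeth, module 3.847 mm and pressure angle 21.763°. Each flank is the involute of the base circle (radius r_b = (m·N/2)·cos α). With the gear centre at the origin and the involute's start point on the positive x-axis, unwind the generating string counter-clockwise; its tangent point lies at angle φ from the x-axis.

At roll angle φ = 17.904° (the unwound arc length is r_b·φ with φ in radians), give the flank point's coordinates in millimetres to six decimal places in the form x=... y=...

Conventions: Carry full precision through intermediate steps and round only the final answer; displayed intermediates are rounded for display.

x=43.044580 y=0.413830

class = single-mesh tooth geometry [base-circle involute, m = 3.847, 23T]
pitch radius r_p = m·N/2 = 3.847·23/2 = 44.240500
base radius r_b = r_p·cos α = 44.240500·cos 21.763° = 41.087278
roll angle φ = 17.904° = 0.31248375 rad
x = r_b·(cos φ + φ·sin φ) = 43.044580
y = r_b·(sin φ − φ·cos φ) = 0.413830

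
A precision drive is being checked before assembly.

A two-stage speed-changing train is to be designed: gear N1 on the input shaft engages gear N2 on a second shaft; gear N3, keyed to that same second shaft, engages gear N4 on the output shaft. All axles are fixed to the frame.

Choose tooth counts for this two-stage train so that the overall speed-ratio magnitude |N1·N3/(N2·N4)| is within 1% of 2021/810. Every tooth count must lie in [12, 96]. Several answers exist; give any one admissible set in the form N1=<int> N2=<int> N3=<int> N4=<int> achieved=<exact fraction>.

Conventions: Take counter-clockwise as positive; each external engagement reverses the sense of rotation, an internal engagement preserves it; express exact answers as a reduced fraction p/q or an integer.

class = fixed-axis compound train [2-stage, 2021/810 wanted]
target = 2021/810 in lowest terms: an exact hit needs N1·N3 = k·2021 and N2·N4 = k·810 for one integer k, every count in [12, 96]; additionally prefer no 1:1 stage (N1 ≠ N2, N3 ≠ N4)
k = 1: N1·N3 = 2021 = 43·47, N2·N4 = 810 = 15·54
achieved = 43·47/(15·54) = 2021/810; |achieved − target| = 0 ≤ 2021/81000 ✓

N1=43 N2=15 N3=47 N4=54 achieved=2021/810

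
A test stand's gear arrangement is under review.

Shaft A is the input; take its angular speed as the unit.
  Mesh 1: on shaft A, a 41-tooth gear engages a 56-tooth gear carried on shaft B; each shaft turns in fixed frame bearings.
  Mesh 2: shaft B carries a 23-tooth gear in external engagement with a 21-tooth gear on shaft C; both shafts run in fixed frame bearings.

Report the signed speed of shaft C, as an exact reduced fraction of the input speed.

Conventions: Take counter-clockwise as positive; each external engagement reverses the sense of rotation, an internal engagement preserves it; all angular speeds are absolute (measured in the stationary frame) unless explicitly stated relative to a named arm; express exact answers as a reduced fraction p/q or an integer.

943/1176

2-mesh fixed-axis compound train (all bearings frame-fixed)
mesh 1 [41T→56T]: |ω|/ω_in = 1×41/56 = 41/56, sense flips to −
mesh 2 [23T→21T]: |ω|/ω_in = (41/56)×23/21 = 943/1176, sense flips to +
signed output speed (× input speed) = 943/1176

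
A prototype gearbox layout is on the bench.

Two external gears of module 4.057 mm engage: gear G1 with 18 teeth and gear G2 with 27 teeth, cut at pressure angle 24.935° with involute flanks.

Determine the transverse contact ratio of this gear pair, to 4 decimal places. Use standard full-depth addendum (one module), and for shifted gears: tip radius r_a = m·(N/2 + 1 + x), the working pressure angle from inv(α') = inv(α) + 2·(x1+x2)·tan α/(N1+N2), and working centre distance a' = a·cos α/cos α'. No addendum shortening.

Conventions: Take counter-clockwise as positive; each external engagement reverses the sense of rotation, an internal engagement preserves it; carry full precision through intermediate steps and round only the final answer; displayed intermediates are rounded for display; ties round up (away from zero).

1.4268

recognized (one external pair, fixed centres): single-mesh tooth geometry, m = 4.057, N1 = 18, N2 = 27
base radii: r_b1 = 33.109501, r_b2 = 49.664251
tip radii: r_a1 = 40.570000, r_a2 = 58.826500
no profile shift: α' = α, a' = a
action lengths: √(r_a1²−r_b1²) = 23.445380, √(r_a2²−r_b2²) = 31.528071
base pitch p_b = π·m·cos α = 11.557396
CR = (23.445380 + 31.528071 − 91.282500·sin 24.93500°)/11.557396 = 1.426764
contact ratio ≈ 1.4268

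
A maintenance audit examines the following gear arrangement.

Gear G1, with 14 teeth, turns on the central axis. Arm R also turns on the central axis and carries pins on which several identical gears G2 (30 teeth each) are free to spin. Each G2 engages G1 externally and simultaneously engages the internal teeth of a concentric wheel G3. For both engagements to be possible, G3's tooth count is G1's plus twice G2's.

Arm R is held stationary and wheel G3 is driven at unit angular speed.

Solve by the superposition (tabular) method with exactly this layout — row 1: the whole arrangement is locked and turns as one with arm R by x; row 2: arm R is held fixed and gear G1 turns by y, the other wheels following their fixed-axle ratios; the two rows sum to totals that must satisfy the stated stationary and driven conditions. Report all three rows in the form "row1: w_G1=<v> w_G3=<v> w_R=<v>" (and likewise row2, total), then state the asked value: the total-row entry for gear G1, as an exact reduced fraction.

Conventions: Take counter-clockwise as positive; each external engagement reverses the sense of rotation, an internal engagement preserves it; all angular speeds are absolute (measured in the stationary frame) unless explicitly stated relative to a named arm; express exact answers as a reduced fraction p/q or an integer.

recognized (axles ride arm R): planetary set, 14/30/74 teeth
row 1 (train locked, turned with arm): all members turn x
row 2 (arm held, sun turns y): ω_ring = −(14/74)·y, ω_arm = 0
boundary: total ω_arm = x = 0 and total ω_ring = x − (14/74)·y = 1  ⇒  y = -37/7, x = 0
row 2 ring = −(14/74)·(-37/7) = 1
totals (row 1 + row 2): sun 0 + (-37/7) = -37/7, ring 0 + 1 = 1, arm 0 + 0 = 0
asked cell (total, sun) = -37/7

row1: w_G1=0 w_G3=0 w_R=0
row2: w_G1=-37/7 w_G3=1 w_R=0
total: w_G1=-37/7 w_G3=1 w_R=0
asked value: -37/7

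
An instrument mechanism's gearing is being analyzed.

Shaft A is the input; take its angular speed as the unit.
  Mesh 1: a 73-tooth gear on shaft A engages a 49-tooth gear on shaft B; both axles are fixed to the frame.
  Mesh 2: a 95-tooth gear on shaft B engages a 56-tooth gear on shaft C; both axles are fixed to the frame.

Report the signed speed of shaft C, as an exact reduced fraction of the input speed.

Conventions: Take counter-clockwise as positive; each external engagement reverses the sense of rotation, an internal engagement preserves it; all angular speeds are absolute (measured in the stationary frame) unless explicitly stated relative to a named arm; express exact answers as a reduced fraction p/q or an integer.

6935/2744

2-mesh fixed-axis compound train (all bearings frame-fixed)
mesh 1 [73T→49T]: |ω|/ω_in = 1×73/49 = 73/49, sense flips to −
mesh 2 [95T→56T]: |ω|/ω_in = (73/49)×95/56 = 6935/2744, sense flips to +
signed output speed (× input speed) = 6935/2744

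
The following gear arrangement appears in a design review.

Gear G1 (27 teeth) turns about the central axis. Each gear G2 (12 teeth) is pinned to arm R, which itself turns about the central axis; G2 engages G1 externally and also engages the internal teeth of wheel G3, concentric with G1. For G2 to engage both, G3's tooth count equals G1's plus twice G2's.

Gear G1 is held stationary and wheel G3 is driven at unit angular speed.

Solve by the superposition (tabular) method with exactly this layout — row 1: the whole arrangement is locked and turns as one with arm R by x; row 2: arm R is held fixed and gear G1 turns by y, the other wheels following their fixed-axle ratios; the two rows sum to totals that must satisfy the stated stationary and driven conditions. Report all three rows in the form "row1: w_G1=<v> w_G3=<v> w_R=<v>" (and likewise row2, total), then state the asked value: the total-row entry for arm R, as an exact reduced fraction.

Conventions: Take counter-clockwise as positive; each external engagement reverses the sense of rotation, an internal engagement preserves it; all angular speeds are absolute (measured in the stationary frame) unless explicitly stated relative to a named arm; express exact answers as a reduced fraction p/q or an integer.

row1: w_G1=17/26 w_G3=17/26 w_R=17/26
row2: w_G1=-17/26 w_G3=9/26 w_R=0
total: w_G1=0 w_G3=1 w_R=17/26
asked value: 17/26

recognized (axles ride arm R): planetary set, 27/12/51 teeth
row 1: whole set turns with the arm by x
row 2 — arm fixed, fixed-axis ratios: sun y, ring −(27/51)·y, arm 0
boundary: total ω_sun = x + y = 0 and total ω_ring = x − (27/51)·y = 1  ⇒  y = -17/26, x = 17/26
row 2 ring = −(27/51)·(-17/26) = 9/26
totals (row 1 + row 2): sun 17/26 + (-17/26) = 0, ring 17/26 + 9/26 = 1, arm 17/26 + 0 = 17/26
asked cell (total, arm) = 17/26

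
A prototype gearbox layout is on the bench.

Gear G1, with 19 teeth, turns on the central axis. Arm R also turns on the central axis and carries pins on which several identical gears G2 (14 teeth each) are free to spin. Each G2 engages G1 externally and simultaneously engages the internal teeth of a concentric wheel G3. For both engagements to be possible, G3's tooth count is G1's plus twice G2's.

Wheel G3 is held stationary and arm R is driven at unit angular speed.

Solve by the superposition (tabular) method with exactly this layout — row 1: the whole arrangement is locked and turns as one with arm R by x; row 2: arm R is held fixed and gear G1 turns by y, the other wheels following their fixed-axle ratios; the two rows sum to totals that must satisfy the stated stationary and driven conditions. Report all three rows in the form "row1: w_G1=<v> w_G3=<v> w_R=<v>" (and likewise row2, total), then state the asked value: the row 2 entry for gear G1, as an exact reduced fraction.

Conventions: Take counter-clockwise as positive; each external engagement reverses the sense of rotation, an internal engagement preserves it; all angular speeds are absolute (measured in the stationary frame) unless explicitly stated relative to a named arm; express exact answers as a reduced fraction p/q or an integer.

planetary set (19T centre, 14T on arm, 47T internal) — Willis relation
superposition row 1 [locked train]: every member turns x
row 2: sun turns y, ring = −(19/47)·y, arm 0
boundary: total ω_ring = x − (19/47)·y = 0 and total ω_arm = x = 1  ⇒  y = 47/19, x = 1
row 2 ring = −(19/47)·47/19 = -1
totals (row 1 + row 2): sun 1 + 47/19 = 66/19, ring 1 + (-1) = 0, arm 1 + 0 = 1
asked cell (row2, sun) = 47/19

row1: w_G1=1 w_G3=1 w_R=1
row2: w_G1=47/19 w_G3=-1 w_R=0
total: w_G1=66/19 w_G3=0 w_R=1
asked value: 47/19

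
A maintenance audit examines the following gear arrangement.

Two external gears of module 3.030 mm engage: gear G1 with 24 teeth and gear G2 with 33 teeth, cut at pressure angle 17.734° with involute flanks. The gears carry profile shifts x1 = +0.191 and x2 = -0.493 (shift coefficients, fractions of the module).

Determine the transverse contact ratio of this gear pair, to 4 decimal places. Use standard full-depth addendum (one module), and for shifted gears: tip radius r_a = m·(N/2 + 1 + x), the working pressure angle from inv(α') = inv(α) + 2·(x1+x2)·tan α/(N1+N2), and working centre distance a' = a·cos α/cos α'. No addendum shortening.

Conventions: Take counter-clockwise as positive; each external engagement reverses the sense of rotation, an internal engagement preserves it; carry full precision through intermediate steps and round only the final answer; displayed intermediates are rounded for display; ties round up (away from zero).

1.8455

class = single-mesh tooth geometry [involute pair 24T × 33T, m = 3.030]
base radii: r_b1 = 34.632205, r_b2 = 47.619282
tip radii: r_a1 = 39.968730, r_a2 = 51.531210
inv(α') = inv(17.734°) + 2·(+0.191-0.493)·tan α/(24+33) = 0.00688929  ⇒  α' = 15.56732°
a' = a·cos α / cos α' = 86.3550·cos 17.734°/cos 15.56732° = 85.383724
action lengths: √(r_a1²−r_b1²) = 19.952687, √(r_a2²−r_b2²) = 19.694404
base pitch p_b = π·m·cos α = 9.066690
CR = (19.952687 + 19.694404 − 85.383724·sin 15.56732°)/9.066690 = 1.845505
contact ratio ≈ 1.8455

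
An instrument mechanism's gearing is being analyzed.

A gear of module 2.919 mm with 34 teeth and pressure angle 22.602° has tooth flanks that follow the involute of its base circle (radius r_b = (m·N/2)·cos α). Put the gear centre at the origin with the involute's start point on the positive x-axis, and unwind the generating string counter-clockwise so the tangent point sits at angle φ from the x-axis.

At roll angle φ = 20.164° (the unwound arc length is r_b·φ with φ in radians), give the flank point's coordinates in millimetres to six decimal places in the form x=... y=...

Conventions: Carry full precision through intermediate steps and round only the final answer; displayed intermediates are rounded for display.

x=48.561530 y=0.657400

recognized (one wheel, involute flank): single-mesh tooth geometry, m = 2.919, N = 34
pitch radius r_p = m·N/2 = 2.919·34/2 = 49.623000
base radius r_b = r_p·cos α = 49.623000·cos 22.602° = 45.811795
roll angle φ = 20.164° = 0.35192819 rad
x = r_b·(cos φ + φ·sin φ) = 48.561530
y = r_b·(sin φ − φ·cos φ) = 0.657400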